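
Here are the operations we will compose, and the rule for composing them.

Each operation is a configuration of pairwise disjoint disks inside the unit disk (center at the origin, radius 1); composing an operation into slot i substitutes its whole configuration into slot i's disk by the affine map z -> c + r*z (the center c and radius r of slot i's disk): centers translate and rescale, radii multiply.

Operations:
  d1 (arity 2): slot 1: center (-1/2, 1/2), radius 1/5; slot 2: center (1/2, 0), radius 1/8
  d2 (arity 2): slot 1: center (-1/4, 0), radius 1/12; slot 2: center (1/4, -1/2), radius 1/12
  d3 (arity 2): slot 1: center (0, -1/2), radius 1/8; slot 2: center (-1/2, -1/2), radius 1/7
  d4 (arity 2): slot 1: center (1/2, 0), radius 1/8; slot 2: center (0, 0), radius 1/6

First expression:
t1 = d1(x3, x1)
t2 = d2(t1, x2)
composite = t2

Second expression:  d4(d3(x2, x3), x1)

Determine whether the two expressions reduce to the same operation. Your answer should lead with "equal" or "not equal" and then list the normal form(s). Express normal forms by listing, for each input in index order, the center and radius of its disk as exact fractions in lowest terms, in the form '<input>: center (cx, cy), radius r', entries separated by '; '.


not equal; the first gives x1: center (-5/24, 0), radius 1/96; x2: center (1/4, -1/2), radius 1/12; x3: center (-7/24, 1/24), radius 1/60 and the second x1: center (0, 0), radius 1/6; x2: center (1/2, -1/16), radius 1/64; x3: center (7/16, -1/16), radius 1/56


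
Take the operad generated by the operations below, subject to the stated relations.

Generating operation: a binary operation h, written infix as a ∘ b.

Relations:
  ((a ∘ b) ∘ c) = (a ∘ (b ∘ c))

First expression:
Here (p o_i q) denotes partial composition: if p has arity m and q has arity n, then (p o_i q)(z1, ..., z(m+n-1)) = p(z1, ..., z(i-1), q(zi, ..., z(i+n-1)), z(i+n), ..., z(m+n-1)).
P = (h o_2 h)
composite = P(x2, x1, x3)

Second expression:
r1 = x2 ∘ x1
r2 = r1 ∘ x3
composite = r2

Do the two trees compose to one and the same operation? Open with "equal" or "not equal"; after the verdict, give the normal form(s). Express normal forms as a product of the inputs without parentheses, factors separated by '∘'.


Reducing the first expression gives x2 ∘ x1 ∘ x3
Reducing the second expression gives x2 ∘ x1 ∘ x3
Same normal form: equal.

equal; the common form is x2 ∘ x1 ∘ x3


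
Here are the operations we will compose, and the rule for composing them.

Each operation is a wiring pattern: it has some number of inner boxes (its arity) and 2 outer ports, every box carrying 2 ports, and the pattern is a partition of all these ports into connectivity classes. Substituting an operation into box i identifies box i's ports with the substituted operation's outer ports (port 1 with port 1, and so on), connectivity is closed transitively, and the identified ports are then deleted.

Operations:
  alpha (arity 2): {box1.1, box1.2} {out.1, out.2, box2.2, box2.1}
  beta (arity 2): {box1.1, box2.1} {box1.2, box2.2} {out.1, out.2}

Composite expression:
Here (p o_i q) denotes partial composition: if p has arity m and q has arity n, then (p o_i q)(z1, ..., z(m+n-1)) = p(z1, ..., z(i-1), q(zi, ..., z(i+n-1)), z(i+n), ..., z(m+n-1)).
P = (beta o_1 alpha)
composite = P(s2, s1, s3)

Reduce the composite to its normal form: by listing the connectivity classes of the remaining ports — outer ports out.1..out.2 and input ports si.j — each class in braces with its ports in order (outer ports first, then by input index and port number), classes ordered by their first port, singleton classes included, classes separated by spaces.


{out.1, out.2} {s1.1, s1.2, s3.1, s3.2} {s2.1, s2.2}

Substituting into beta glues patterns; closure does the rest.
after alpha, the pattern on (s2, s1) reads {out.1, out.2, s1.1, s1.2} {s2.1, s2.2} (out.j = its outer ports)
after beta, the pattern on (s2, s1, s3) reads {out.1, out.2} {s1.1, s1.2, s3.1, s3.2} {s2.1, s2.2} (out.j = its outer ports)


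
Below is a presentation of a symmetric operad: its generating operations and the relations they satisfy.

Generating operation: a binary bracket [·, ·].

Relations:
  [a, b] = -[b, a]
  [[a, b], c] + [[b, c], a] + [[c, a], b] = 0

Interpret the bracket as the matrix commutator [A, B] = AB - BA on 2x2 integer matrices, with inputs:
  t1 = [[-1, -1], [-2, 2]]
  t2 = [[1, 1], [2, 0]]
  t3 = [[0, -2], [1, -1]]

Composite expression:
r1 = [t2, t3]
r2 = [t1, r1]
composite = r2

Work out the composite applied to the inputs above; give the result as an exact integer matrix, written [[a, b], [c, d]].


[[-7, 19], [-17, 7]]

[t2, t3] = [[5, -3], [1, -5]]
[t1, [t2, t3]] = [[-7, 19], [-17, 7]]


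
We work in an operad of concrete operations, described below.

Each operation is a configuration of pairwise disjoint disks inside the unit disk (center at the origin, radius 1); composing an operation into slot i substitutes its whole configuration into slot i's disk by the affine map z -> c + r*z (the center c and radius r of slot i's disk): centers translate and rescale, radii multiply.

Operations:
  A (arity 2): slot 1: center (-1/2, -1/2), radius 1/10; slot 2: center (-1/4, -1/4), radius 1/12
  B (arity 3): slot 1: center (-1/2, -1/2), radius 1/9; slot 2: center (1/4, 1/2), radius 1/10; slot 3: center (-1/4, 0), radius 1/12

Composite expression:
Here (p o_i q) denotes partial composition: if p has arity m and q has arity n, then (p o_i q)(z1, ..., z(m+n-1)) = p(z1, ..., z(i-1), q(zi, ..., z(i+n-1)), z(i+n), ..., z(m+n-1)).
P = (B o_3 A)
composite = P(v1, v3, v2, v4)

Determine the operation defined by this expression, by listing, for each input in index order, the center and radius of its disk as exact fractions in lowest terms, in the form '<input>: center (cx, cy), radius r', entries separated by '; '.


v1: center (-1/2, -1/2), radius 1/9; v2: center (-7/24, -1/24), radius 1/120; v3: center (1/4, 1/2), radius 1/10; v4: center (-13/48, -1/48), radius 1/144

Follow each v-input down from B: c' goes to c + r*c', radius to r*r'.
for v1, the 1-step affine chain lands on center (-1/2, -1/2), radius 1/9
for v3, the 1-step affine chain lands on center (1/4, 1/2), radius 1/10
for v2, the 2-step affine chain lands on center (-7/24, -1/24), radius 1/120
for v4, the 2-step affine chain lands on center (-13/48, -1/48), radius 1/144


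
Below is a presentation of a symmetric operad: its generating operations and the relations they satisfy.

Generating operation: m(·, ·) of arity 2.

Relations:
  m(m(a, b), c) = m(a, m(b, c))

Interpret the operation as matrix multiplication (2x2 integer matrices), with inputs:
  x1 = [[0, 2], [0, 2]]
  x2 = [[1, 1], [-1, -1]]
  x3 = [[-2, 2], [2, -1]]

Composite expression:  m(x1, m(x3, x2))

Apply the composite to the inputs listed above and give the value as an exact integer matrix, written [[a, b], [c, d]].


[[6, 6], [6, 6]]

m(x3, x2) = [[-4, -4], [3, 3]]
m(x1, m(x3, x2)) = [[6, 6], [6, 6]]


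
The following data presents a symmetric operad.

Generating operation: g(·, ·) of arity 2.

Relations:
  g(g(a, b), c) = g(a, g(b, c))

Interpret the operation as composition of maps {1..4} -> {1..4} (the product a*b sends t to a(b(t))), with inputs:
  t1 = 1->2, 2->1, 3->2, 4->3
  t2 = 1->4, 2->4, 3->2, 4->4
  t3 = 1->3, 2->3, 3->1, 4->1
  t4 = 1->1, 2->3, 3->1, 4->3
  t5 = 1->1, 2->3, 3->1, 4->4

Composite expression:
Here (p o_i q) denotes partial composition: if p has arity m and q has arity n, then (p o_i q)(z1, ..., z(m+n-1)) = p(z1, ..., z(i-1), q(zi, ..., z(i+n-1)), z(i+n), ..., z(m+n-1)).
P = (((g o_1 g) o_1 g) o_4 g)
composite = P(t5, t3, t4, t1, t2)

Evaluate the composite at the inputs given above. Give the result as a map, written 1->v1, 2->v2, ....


1->1, 2->1, 3->1, 4->1

g(t5, t3) = 1->1, 2->1, 3->1, 4->1
g(g(t5, t3), t4) = 1->1, 2->1, 3->1, 4->1
g(t1, t2) = 1->3, 2->3, 3->1, 4->3
g(g(g(t5, t3), t4), g(t1, t2)) = 1->1, 2->1, 3->1, 4->1


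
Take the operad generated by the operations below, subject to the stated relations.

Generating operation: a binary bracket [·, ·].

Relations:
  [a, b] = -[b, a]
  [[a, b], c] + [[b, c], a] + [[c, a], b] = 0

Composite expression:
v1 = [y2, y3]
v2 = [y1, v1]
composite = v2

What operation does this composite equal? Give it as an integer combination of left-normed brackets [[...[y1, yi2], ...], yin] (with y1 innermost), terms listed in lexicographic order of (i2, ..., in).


Expand each bracket as ab - ba; the y1-initial words give the coefficients.
Composite bracket: [y1, [y2, y3]]
Full expansion: 4 signed words from ab - ba (2^2 = 4).
Collect the words opening with y1:
  sign of y1y2y3 is +1, so it contributes +[[y1, y2], y3]
  sign of y1y3y2 is -1, so it contributes -[[y1, y3], y2]

[[y1, y2], y3] - [[y1, y3], y2]


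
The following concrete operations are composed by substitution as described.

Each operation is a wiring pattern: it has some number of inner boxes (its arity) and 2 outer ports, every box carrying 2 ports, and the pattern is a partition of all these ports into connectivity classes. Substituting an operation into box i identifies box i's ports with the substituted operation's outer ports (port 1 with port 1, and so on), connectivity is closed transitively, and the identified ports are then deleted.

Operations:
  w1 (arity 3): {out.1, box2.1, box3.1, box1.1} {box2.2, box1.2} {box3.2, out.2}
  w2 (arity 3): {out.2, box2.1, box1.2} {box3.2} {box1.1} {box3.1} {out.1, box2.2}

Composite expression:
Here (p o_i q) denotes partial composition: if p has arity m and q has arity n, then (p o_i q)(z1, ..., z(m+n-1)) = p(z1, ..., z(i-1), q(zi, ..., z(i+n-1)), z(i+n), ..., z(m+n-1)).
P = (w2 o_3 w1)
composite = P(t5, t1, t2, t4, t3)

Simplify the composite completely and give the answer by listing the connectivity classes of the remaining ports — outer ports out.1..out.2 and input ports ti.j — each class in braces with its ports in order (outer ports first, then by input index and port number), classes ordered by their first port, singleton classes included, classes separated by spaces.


{out.1, t1.2} {out.2, t1.1, t5.2} {t2.1, t3.1, t4.1} {t2.2, t4.2} {t3.2} {t5.1}

Reachability decides: close wires over w2-identified ports.
stage w1: inputs (t2, t4, t3), connectivity {out.1, t2.1, t3.1, t4.1} {out.2, t3.2} {t2.2, t4.2}, out.j its boundary
stage w2: inputs (t5, t1, t2, t4, t3), connectivity {out.1, t1.2} {out.2, t1.1, t5.2} {t2.1, t3.1, t4.1} {t2.2, t4.2} {t3.2} {t5.1}, out.j its boundary


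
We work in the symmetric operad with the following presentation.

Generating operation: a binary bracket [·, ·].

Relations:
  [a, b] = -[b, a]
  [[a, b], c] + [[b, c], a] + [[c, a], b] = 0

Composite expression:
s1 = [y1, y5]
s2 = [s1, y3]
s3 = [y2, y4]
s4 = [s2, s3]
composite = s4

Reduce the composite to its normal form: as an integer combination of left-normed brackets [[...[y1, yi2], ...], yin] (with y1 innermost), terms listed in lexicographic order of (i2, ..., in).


[[[[y1, y5], y3], y2], y4] - [[[[y1, y5], y3], y4], y2]

In the tensor algebra, words opening y1 carry the y1-anchored form.
Composite bracket: [[[y1, y5], y3], [y2, y4]]
Applying ab - ba throughout gives 16 signed words (2^4 = 16).
The y1-initial words carry the normal form:
  y1y5y3y2y4 appears with sign +1, giving the term +[[[[y1, y5], y3], y2], y4]
  y1y5y3y4y2 appears with sign -1, giving the term -[[[[y1, y5], y3], y4], y2]


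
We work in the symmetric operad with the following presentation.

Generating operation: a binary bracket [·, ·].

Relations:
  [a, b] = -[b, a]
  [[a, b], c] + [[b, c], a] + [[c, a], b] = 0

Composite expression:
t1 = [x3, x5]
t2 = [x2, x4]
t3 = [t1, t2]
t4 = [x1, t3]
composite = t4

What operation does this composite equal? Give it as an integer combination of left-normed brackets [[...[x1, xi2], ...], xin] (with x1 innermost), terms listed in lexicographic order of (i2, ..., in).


Left-normed coefficients sit on the x1-initial expansion words.
Composite bracket: [x1, [[x3, x5], [x2, x4]]]
Full expansion: 16 signed words from ab - ba (2^4 = 16).
Words beginning with x1 determine it all:
  from x1x2x4x3x5, sign -1: term -[[[[x1, x2], x4], x3], x5]
  from x1x2x4x5x3, sign +1: term +[[[[x1, x2], x4], x5], x3]
  from x1x3x5x2x4, sign +1: term +[[[[x1, x3], x5], x2], x4]
  from x1x3x5x4x2, sign -1: term -[[[[x1, x3], x5], x4], x2]
  from x1x4x2x3x5, sign +1: term +[[[[x1, x4], x2], x3], x5]
  from x1x4x2x5x3, sign -1: term -[[[[x1, x4], x2], x5], x3]
  from x1x5x3x2x4, sign -1: term -[[[[x1, x5], x3], x2], x4]
  from x1x5x3x4x2, sign +1: term +[[[[x1, x5], x3], x4], x2]

-[[[[x1, x2], x4], x3], x5] + [[[[x1, x2], x4], x5], x3] + [[[[x1, x3], x5], x2], x4] - [[[[x1, x3], x5], x4], x2] + [[[[x1, x4], x2], x3], x5] - [[[[x1, x4], x2], x5], x3] - [[[[x1, x5], x3], x2], x4] + [[[[x1, x5], x3], x4], x2]


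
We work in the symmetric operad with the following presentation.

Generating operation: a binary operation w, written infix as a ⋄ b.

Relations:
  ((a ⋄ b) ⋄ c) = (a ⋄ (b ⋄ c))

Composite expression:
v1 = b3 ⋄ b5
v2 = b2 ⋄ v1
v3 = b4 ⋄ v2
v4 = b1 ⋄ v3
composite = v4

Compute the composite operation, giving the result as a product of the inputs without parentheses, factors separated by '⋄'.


b1 ⋄ b4 ⋄ b2 ⋄ b3 ⋄ b5

Every regrouping of w is equal, so read the b-inputs in written order.
(b3 ⋄ b5) linearizes to b3 ⋄ b5
(b2 ⋄ (b3 ⋄ b5)) linearizes to b2 ⋄ b3 ⋄ b5
(b4 ⋄ (b2 ⋄ (b3 ⋄ b5))) linearizes to b4 ⋄ b2 ⋄ b3 ⋄ b5
(b1 ⋄ (b4 ⋄ (b2 ⋄ (b3 ⋄ b5)))) linearizes to b1 ⋄ b4 ⋄ b2 ⋄ b3 ⋄ b5


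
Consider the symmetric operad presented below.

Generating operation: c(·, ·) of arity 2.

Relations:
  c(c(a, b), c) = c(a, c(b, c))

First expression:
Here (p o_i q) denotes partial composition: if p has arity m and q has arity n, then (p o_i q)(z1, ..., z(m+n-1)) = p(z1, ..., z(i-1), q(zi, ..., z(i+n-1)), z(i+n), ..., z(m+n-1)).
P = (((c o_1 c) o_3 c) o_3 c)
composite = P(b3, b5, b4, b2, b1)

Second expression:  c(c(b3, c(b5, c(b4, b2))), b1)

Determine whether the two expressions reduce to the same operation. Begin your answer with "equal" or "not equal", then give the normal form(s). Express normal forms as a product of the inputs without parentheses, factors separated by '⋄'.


equal: each reduces to b3 ⋄ b5 ⋄ b4 ⋄ b2 ⋄ b1

The first expression, normalized: b3 ⋄ b5 ⋄ b4 ⋄ b2 ⋄ b1
The second expression, normalized: b3 ⋄ b5 ⋄ b4 ⋄ b2 ⋄ b1
Same normal form: equal.


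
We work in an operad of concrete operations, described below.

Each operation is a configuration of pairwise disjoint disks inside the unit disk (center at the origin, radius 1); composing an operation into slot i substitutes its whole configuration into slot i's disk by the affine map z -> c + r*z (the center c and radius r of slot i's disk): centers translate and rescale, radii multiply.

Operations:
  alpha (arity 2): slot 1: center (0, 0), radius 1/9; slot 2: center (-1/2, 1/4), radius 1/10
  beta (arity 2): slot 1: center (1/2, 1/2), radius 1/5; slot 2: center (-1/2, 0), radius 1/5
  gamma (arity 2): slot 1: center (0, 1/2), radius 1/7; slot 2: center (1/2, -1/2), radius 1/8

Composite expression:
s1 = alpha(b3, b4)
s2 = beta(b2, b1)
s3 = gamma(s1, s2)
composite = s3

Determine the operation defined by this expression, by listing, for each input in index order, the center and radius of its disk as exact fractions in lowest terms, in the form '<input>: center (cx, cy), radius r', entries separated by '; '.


Only the slot chain above each b matters under gamma; compose those maps.
b3: after 2 affine steps, its disk has center (0, 1/2), radius 1/63
b4: after 2 affine steps, its disk has center (-1/14, 15/28), radius 1/70
b2: after 2 affine steps, its disk has center (9/16, -7/16), radius 1/40
b1: after 2 affine steps, its disk has center (7/16, -1/2), radius 1/40

b1: center (7/16, -1/2), radius 1/40; b2: center (9/16, -7/16), radius 1/40; b3: center (0, 1/2), radius 1/63; b4: center (-1/14, 15/28), radius 1/70


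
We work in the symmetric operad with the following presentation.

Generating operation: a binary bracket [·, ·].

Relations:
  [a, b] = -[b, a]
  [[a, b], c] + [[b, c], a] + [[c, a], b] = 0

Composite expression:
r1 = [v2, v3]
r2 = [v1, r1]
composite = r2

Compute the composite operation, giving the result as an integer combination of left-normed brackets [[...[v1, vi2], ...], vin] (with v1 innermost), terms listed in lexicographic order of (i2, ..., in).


[[v1, v2], v3] - [[v1, v3], v2]

A multilinear Lie element is pinned by v1-initial words (v1 innermost).
Composite bracket: [v1, [v2, v3]]
The bracket unfolds into 4 signed words via [a, b] = ab - ba (2^2 = 4).
Coefficients come from the v1-initial words:
  v1v2v3 appears with sign +1, giving the term +[[v1, v2], v3]
  v1v3v2 appears with sign -1, giving the term -[[v1, v3], v2]


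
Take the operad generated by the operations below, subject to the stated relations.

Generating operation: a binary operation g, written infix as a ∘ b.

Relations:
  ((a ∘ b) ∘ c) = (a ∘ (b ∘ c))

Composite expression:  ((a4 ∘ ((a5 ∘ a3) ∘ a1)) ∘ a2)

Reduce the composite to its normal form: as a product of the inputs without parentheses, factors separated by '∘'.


Associativity of g dissolves the nesting; only the a-input order survives.
(a5 ∘ a3) linearizes to a5 ∘ a3
((a5 ∘ a3) ∘ a1) linearizes to a5 ∘ a3 ∘ a1
(a4 ∘ ((a5 ∘ a3) ∘ a1)) linearizes to a4 ∘ a5 ∘ a3 ∘ a1
((a4 ∘ ((a5 ∘ a3) ∘ a1)) ∘ a2) linearizes to a4 ∘ a5 ∘ a3 ∘ a1 ∘ a2

a4 ∘ a5 ∘ a3 ∘ a1 ∘ a2


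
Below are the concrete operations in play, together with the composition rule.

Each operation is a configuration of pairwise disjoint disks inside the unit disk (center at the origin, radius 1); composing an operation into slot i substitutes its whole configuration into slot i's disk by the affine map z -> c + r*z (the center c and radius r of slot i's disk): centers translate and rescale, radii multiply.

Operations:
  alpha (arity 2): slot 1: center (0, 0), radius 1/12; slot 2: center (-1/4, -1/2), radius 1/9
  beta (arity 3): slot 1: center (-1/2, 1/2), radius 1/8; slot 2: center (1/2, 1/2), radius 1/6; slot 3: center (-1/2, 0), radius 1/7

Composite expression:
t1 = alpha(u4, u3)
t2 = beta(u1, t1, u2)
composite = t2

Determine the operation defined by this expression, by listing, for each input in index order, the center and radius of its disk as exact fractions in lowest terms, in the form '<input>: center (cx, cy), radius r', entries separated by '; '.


u1: center (-1/2, 1/2), radius 1/8; u2: center (-1/2, 0), radius 1/7; u3: center (11/24, 5/12), radius 1/54; u4: center (1/2, 1/2), radius 1/72

Nesting under beta composes maps z -> c + r*z down each u-path.
input u1: applying the 1 nested substitution gives center (-1/2, 1/2), radius 1/8
input u4: applying the 2 nested substitutions gives center (1/2, 1/2), radius 1/72
input u3: applying the 2 nested substitutions gives center (11/24, 5/12), radius 1/54
input u2: applying the 1 nested substitution gives center (-1/2, 0), radius 1/7


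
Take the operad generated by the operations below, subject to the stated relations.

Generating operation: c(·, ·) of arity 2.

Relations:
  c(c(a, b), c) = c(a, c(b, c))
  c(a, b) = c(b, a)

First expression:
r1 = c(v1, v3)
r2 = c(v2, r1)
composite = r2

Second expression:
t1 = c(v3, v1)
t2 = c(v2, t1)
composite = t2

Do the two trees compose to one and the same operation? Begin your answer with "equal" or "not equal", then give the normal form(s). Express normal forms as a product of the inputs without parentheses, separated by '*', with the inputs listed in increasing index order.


equal; both compose to v1 * v2 * v3

The first composite normalizes to v1 * v2 * v3
The second composite normalizes to v1 * v2 * v3
The normal forms match — equal.


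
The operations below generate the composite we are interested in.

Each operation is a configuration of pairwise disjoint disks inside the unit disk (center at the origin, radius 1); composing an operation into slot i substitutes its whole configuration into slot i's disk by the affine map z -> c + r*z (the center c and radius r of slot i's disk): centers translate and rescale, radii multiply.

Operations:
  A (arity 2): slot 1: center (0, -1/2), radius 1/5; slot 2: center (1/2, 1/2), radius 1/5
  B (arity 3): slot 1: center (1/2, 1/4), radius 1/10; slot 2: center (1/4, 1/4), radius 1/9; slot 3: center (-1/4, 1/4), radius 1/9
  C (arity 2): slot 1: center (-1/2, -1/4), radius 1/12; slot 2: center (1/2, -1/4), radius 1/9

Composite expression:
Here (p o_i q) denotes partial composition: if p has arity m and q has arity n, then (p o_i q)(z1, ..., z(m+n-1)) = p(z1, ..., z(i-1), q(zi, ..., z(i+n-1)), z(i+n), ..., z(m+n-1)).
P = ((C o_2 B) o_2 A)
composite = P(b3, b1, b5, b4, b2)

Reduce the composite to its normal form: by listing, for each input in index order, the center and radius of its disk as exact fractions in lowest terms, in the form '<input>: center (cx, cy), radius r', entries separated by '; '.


Affine substitution under C: radii multiply and b-centers shift.
tracing b3 down its 1-map path: center (-1/2, -1/4), radius 1/12
tracing b1 down its 3-map path: center (5/9, -41/180), radius 1/450
tracing b5 down its 3-map path: center (101/180, -13/60), radius 1/450
tracing b4 down its 2-map path: center (19/36, -2/9), radius 1/81
tracing b2 down its 2-map path: center (17/36, -2/9), radius 1/81

b1: center (5/9, -41/180), radius 1/450; b2: center (17/36, -2/9), radius 1/81; b3: center (-1/2, -1/4), radius 1/12; b4: center (19/36, -2/9), radius 1/81; b5: center (101/180, -13/60), radius 1/450


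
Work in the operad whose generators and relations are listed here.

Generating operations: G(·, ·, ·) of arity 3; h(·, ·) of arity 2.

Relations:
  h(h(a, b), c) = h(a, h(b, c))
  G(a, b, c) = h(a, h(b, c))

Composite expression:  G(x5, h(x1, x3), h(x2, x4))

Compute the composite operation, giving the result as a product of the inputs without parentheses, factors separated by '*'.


x5 * x1 * x3 * x2 * x4

Key point: G is associative — brackets drop, the x-order remains.
h(x1, x3) reduces to x1 * x3
h(x2, x4) reduces to x2 * x4
G(x5, h(x1, x3), h(x2, x4)) reduces to x5 * x1 * x3 * x2 * x4


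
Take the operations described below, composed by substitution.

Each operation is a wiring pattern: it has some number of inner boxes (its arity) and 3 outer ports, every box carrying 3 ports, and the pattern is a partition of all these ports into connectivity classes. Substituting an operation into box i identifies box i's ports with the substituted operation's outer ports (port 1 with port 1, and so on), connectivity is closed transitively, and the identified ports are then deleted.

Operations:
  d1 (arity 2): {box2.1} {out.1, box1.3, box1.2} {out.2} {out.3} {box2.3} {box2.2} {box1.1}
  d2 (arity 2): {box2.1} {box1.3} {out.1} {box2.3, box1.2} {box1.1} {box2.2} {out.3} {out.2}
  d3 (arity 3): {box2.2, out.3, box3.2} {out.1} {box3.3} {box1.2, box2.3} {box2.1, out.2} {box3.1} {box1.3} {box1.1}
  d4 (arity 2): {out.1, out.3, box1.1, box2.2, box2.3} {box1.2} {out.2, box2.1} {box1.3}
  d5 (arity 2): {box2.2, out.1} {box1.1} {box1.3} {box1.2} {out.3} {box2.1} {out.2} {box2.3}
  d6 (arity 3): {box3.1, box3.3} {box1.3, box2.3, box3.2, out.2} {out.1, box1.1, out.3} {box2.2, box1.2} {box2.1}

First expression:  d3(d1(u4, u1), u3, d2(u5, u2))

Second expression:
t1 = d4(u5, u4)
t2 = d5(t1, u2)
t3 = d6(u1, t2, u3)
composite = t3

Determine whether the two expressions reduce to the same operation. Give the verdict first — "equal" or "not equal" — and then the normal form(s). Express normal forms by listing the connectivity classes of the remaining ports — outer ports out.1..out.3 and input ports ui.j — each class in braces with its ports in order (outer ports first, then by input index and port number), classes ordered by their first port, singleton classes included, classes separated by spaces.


The first expression reduces to {out.1} {out.2, u3.1} {out.3, u3.2} {u1.1} {u1.2} {u1.3} {u2.1} {u2.2} {u2.3, u5.2} {u3.3} {u4.1} {u4.2, u4.3} {u5.1} {u5.3}
The second expression reduces to {out.1, out.3, u1.1} {out.2, u1.3, u3.2} {u1.2} {u2.1} {u2.2} {u2.3} {u3.1, u3.3} {u4.1} {u4.2, u4.3, u5.1} {u5.2} {u5.3}
No match — not equal.

not equal: they reduce to {out.1} {out.2, u3.1} {out.3, u3.2} {u1.1} {u1.2} {u1.3} {u2.1} {u2.2} {u2.3, u5.2} {u3.3} {u4.1} {u4.2, u4.3} {u5.1} {u5.3} and {out.1, out.3, u1.1} {out.2, u1.3, u3.2} {u1.2} {u2.1} {u2.2} {u2.3} {u3.1, u3.3} {u4.1} {u4.2, u4.3, u5.1} {u5.2} {u5.3}


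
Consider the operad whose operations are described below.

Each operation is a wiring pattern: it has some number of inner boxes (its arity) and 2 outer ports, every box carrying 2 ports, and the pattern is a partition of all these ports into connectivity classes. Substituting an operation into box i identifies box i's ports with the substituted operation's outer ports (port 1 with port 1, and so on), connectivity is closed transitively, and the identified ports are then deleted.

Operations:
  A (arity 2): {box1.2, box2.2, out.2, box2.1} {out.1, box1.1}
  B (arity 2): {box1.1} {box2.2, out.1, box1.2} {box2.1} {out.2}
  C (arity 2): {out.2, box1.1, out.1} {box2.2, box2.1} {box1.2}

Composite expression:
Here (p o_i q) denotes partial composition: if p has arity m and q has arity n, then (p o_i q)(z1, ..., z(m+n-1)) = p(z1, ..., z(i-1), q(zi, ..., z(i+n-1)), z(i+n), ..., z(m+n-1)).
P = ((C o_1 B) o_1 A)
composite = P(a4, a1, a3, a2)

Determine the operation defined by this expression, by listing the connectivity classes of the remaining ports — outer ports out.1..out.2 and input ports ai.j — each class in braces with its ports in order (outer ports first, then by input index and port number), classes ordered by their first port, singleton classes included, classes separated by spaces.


{out.1, out.2, a1.1, a1.2, a3.2, a4.2} {a2.1, a2.2} {a3.1} {a4.1}

Two ports join when wires chain via C-identified ports.
the subtree at A composes to {out.1, a4.1} {out.2, a1.1, a1.2, a4.2} on (a4, a1); out.j = own outer ports
the subtree at B composes to {out.1, a1.1, a1.2, a3.2, a4.2} {out.2} {a3.1} {a4.1} on (a4, a1, a3); out.j = own outer ports
the subtree at C composes to {out.1, out.2, a1.1, a1.2, a3.2, a4.2} {a2.1, a2.2} {a3.1} {a4.1} on (a4, a1, a3, a2); out.j = own outer ports


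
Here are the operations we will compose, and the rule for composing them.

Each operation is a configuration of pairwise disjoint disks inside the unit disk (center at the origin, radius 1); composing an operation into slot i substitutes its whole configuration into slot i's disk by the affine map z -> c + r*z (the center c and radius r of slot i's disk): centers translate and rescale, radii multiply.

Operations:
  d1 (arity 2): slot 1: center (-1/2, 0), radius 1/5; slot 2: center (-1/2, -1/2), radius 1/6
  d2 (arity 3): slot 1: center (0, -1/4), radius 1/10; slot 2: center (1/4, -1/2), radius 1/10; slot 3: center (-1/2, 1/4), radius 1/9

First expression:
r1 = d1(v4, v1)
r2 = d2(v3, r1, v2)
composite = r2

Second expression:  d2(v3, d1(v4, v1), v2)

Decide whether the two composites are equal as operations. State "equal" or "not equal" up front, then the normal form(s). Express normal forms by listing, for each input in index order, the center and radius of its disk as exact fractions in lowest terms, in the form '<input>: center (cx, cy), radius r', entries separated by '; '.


The first composite normalizes to v1: center (1/5, -11/20), radius 1/60; v2: center (-1/2, 1/4), radius 1/9; v3: center (0, -1/4), radius 1/10; v4: center (1/5, -1/2), radius 1/50
The second composite normalizes to v1: center (1/5, -11/20), radius 1/60; v2: center (-1/2, 1/4), radius 1/9; v3: center (0, -1/4), radius 1/10; v4: center (1/5, -1/2), radius 1/50
One common form — equal.

equal; both compose to v1: center (1/5, -11/20), radius 1/60; v2: center (-1/2, 1/4), radius 1/9; v3: center (0, -1/4), radius 1/10; v4: center (1/5, -1/2), radius 1/50


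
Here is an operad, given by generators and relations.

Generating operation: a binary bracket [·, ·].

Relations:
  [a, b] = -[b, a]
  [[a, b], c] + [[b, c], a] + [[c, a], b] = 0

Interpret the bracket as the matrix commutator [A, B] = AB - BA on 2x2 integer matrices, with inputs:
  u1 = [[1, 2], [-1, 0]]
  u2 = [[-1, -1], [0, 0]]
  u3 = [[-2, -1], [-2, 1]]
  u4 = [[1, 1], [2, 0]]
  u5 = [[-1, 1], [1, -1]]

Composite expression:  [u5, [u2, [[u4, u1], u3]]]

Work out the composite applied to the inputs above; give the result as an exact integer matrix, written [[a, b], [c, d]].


[u4, u1] = [[-5, 1], [3, 5]]
[[u4, u1], u3] = [[1, 13], [-29, -1]]
[u2, [[u4, u1], u3]] = [[29, -11], [-29, -29]]
[u5, [u2, [[u4, u1], u3]]] = [[-18, -58], [58, 18]]

[[-18, -58], [58, 18]]


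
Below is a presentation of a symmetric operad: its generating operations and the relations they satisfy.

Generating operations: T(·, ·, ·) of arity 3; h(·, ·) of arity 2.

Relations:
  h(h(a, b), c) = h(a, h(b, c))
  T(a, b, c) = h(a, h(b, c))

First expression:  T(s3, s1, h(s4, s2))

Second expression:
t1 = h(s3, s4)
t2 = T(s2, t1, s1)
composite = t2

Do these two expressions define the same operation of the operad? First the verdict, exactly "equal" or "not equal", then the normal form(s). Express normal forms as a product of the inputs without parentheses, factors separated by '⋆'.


Reducing the first expression gives s3 ⋆ s1 ⋆ s4 ⋆ s2
Reducing the second expression gives s2 ⋆ s3 ⋆ s4 ⋆ s1
Distinct normal forms: not equal.

not equal — first s3 ⋆ s1 ⋆ s4 ⋆ s2, second s2 ⋆ s3 ⋆ s4 ⋆ s1


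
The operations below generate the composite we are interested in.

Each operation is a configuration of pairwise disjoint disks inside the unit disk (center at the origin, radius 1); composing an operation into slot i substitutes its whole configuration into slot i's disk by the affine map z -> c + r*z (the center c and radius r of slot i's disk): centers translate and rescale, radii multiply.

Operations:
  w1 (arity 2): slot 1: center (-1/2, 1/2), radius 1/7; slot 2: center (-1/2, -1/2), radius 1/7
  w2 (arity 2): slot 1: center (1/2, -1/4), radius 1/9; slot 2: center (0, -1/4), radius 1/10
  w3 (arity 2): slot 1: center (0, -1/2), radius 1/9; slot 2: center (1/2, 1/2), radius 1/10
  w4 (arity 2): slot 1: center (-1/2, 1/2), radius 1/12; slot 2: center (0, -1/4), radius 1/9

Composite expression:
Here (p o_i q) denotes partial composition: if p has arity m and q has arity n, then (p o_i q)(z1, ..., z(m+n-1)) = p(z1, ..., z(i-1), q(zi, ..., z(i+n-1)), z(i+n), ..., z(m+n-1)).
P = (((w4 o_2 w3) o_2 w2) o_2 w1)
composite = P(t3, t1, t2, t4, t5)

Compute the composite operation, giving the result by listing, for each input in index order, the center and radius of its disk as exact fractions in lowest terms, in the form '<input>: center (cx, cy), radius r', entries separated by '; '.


t1: center (4/729, -449/1458), radius 1/5103; t2: center (4/729, -451/1458), radius 1/5103; t3: center (-1/2, 1/2), radius 1/12; t4: center (0, -25/81), radius 1/810; t5: center (1/18, -7/36), radius 1/90

Below w4, radii multiply path by path; the t-disk centers shift.
input t3: applying the 1 nested substitution gives center (-1/2, 1/2), radius 1/12
input t1: applying the 4 nested substitutions gives center (4/729, -449/1458), radius 1/5103
input t2: applying the 4 nested substitutions gives center (4/729, -451/1458), radius 1/5103
input t4: applying the 3 nested substitutions gives center (0, -25/81), radius 1/810
input t5: applying the 2 nested substitutions gives center (1/18, -7/36), radius 1/90


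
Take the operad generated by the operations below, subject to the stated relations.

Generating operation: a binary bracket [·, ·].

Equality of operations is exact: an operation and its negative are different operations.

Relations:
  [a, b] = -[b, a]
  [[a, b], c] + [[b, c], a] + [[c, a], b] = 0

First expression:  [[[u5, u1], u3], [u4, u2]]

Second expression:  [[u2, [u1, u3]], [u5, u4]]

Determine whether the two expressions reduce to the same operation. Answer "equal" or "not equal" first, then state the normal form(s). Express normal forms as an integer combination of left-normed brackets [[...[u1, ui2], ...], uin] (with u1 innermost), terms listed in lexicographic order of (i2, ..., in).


not equal: they reduce to [[[[u1, u5], u3], u2], u4] - [[[[u1, u5], u3], u4], u2] and [[[[u1, u3], u2], u4], u5] - [[[[u1, u3], u2], u5], u4]

The first expression, normalized: [[[[u1, u5], u3], u2], u4] - [[[[u1, u5], u3], u4], u2]
The second expression, normalized: [[[[u1, u3], u2], u4], u5] - [[[[u1, u3], u2], u5], u4]
Different reductions; not equal.


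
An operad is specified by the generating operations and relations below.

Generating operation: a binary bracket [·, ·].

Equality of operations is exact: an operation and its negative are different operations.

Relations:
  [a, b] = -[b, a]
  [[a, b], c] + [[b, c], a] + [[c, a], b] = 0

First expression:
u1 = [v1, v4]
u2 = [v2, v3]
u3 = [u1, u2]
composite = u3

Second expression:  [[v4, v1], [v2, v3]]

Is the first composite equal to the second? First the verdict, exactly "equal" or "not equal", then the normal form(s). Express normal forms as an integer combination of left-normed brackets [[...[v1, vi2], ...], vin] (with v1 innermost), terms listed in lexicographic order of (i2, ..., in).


not equal — first [[[v1, v4], v2], v3] - [[[v1, v4], v3], v2], second -[[[v1, v4], v2], v3] + [[[v1, v4], v3], v2]

Normal form of the first expression: [[[v1, v4], v2], v3] - [[[v1, v4], v3], v2]
Normal form of the second expression: -[[[v1, v4], v2], v3] + [[[v1, v4], v3], v2]
The forms do not match — not equal.


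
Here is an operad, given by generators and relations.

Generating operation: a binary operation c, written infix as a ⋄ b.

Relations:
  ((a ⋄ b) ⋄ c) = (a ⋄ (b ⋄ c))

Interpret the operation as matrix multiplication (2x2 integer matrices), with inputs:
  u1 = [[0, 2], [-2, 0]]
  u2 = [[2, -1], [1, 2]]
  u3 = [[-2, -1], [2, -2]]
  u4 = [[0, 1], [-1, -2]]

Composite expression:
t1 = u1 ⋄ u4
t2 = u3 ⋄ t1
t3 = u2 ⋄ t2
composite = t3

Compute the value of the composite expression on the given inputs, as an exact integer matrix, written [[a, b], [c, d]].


[[12, 24], [-4, 2]]

(u1 ⋄ u4) = [[-2, -4], [0, -2]]
(u3 ⋄ (u1 ⋄ u4)) = [[4, 10], [-4, -4]]
(u2 ⋄ (u3 ⋄ (u1 ⋄ u4))) = [[12, 24], [-4, 2]]


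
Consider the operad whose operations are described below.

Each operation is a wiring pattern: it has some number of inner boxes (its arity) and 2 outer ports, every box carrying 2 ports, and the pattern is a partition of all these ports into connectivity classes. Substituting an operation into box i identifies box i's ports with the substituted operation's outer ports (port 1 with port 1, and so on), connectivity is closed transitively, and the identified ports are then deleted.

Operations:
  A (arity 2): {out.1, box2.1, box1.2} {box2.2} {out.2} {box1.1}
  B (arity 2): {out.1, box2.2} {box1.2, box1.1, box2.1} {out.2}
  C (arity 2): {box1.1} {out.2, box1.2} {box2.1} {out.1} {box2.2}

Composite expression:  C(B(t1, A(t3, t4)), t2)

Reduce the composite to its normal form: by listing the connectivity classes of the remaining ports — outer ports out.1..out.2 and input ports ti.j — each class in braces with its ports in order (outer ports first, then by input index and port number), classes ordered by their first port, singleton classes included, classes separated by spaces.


{out.1} {out.2} {t1.1, t1.2, t3.2, t4.1} {t2.1} {t2.2} {t3.1} {t4.2}


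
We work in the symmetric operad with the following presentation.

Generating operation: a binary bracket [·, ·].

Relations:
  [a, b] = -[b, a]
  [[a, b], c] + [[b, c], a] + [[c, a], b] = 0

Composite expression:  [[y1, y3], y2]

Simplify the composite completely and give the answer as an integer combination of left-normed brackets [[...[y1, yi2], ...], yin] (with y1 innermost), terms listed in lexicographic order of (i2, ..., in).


[[y1, y3], y2]

Antisymmetry and Jacobi reduce to y1-anchored left-normed brackets.
Composite bracket: [[y1, y3], y2]
Applying ab - ba throughout gives 4 signed words (2^2 = 4).
Keep just the words that open with y1:
  the word y1y3y2 carries sign +1 and contributes +[[y1, y3], y2]


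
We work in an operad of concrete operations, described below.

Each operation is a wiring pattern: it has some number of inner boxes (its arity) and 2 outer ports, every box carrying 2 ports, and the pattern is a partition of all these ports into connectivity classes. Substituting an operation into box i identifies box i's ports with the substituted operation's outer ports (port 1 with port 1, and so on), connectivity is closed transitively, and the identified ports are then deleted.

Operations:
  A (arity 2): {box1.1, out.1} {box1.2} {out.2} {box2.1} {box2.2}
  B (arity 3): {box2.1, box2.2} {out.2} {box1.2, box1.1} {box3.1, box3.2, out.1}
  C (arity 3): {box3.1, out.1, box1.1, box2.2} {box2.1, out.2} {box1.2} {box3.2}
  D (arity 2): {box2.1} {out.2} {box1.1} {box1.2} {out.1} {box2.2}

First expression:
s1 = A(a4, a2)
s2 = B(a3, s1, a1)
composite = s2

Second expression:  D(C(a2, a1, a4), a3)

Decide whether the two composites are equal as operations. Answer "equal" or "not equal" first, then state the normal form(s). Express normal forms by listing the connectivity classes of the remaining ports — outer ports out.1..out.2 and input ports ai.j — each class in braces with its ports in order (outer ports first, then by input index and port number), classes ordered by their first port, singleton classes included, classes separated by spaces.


not equal; first: {out.1, a1.1, a1.2} {out.2} {a2.1} {a2.2} {a3.1, a3.2} {a4.1} {a4.2}; second: {out.1} {out.2} {a1.1} {a1.2, a2.1, a4.1} {a2.2} {a3.1} {a3.2} {a4.2}

In normal form, the first expression is {out.1, a1.1, a1.2} {out.2} {a2.1} {a2.2} {a3.1, a3.2} {a4.1} {a4.2}
In normal form, the second expression is {out.1} {out.2} {a1.1} {a1.2, a2.1, a4.1} {a2.2} {a3.1} {a3.2} {a4.2}
They disagree, so not equal.


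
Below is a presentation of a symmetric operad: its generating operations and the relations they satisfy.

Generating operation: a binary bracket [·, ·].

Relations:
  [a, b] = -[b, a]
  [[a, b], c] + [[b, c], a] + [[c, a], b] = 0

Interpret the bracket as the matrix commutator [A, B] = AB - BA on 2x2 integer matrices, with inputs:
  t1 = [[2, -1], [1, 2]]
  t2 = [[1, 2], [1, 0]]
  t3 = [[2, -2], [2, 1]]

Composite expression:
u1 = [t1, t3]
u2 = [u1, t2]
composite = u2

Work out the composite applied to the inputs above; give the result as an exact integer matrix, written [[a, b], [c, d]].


[[-1, -1], [1, 1]]


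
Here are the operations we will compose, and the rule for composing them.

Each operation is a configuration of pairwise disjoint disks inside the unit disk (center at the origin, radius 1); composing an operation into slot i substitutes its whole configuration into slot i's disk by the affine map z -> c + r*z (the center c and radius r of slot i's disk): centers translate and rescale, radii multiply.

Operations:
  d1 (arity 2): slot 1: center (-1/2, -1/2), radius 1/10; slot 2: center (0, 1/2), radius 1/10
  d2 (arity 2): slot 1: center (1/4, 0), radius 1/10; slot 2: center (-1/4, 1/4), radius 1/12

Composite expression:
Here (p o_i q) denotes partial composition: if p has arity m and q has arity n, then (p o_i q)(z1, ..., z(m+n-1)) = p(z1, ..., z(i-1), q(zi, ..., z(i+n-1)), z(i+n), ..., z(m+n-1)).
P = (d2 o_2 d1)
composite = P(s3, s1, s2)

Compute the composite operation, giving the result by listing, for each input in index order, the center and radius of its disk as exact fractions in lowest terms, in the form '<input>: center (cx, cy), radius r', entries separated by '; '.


s1: center (-7/24, 5/24), radius 1/120; s2: center (-1/4, 7/24), radius 1/120; s3: center (1/4, 0), radius 1/10

Each s-disk chains the slot maps above it in d2; radii multiply.
input s3: applying the 1 nested substitution gives center (1/4, 0), radius 1/10
input s1: applying the 2 nested substitutions gives center (-7/24, 5/24), radius 1/120
input s2: applying the 2 nested substitutions gives center (-1/4, 7/24), radius 1/120
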